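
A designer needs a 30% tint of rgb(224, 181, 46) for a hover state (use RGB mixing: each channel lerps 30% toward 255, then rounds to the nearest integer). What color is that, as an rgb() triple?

A 30% tint moves each channel 30% toward 255:
  R: 224 + 9.3 = 233.3 → 233
  G: 181 + 0.3×(255−181) = 181 + 22.2 = 203.2 → 203
  B: 46 + 62.7 = 108.7 → 109

rgb(233, 203, 109)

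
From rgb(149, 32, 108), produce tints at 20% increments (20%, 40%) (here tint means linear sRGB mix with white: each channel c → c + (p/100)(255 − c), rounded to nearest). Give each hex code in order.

#AA4D89, #BF79A7

20%: (149 + 21.2 = 170.2→170, 32 + 44.6 = 76.6→77, 108 + 29.4 = 137.4→137) → #AA4D89
40%: (149 + 42.4 = 191.4→191, 32 + 89.2 = 121.2→121, 108 + 58.8 = 166.8→167) → #BF79A7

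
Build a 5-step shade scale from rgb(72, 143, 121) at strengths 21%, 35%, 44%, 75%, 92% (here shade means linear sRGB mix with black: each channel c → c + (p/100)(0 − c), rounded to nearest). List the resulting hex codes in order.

21%: (72 − 15.12 = 56.88→57, 143 − 30.03 = 112.97→113, 121 − 25.41 = 95.59→96) → #397160
35%: (72 − 25.2 = 46.8→47, 143 − 50.05 = 92.95→93, 121 − 42.35 = 78.65→79) → #2F5D4F
44%: (72 − 31.68 = 40.32→40, 143 − 62.92 = 80.08→80, 121 − 53.24 = 67.76→68) → #285044
75%: (72 − 54 = 18→18, 143 − 107.25 = 35.75→36, 121 − 90.75 = 30.25→30) → #12241E
92%: (72 − 66.24 = 5.76→6, 143 − 131.56 = 11.44→11, 121 − 111.32 = 9.68→10) → #060B0A

#397160, #2F5D4F, #285044, #12241E, #060B0A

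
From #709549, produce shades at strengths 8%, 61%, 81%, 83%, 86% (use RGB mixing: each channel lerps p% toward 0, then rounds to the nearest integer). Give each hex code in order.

#678943, #2c3a1c, #151c0e, #13190c, #10150a

#709549 is rgb(112, 149, 73).
8%: (112 − 8.96 = 103.04→103, 149 − 11.92 = 137.08→137, 73 − 5.84 = 67.16→67) → #678943
61%: (112 − 68.32 = 43.68→44, 149 − 90.89 = 58.11→58, 73 − 44.53 = 28.47→28) → #2c3a1c
81%: (112 − 90.72 = 21.28→21, 149 − 120.69 = 28.31→28, 73 − 59.13 = 13.87→14) → #151c0e
83%: (112 − 92.96 = 19.04→19, 149 − 123.67 = 25.33→25, 73 − 60.59 = 12.41→12) → #13190c
86%: (112 − 96.32 = 15.68→16, 149 − 128.14 = 20.86→21, 73 − 62.78 = 10.22→10) → #10150a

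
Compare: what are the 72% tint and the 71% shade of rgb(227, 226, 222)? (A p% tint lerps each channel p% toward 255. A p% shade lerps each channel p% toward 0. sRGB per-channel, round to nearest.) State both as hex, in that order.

72% tint:
  R: 227 + 0.72×(255−227) = 227 + 20.16 = 247.16 → 247
  G: 226 + 0.72×(255−226) = 226 + 20.88 = 246.88 → 247
  B: 222 + 23.76 = 245.76 → 246
  → #F7F7F6
71% shade:
  R: 227 + 0.71×(0−227) = 227 − 161.17 = 65.83 → 66
  G: 226 − 160.46 = 65.54 → 66
  B: 222 + 0.71×(0−222) = 222 − 157.62 = 64.38 → 64
  → #424240

#F7F7F6, #424240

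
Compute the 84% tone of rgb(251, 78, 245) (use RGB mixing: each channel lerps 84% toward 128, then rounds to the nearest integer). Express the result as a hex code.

Per channel, c → c + 0.84(128 − c):
  R: 251 − 103.32 = 147.68 → 148
  G: 78 + 42 = 120 → 120
  B: 245 + 0.84×(128−245) = 245 − 98.28 = 146.72 → 147
rgb(148, 120, 147) = #947893.

#947893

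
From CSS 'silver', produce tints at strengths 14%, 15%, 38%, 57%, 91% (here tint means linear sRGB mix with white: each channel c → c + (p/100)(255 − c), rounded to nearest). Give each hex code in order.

#c9c9c9, #c9c9c9, #d8d8d8, #e4e4e4, #f9f9f9

CSS silver is rgb(192, 192, 192).
14%: (192 + 8.82 = 200.82→201, 192 + 8.82 = 200.82→201, 192 + 8.82 = 200.82→201) → #c9c9c9
15%: (192 + 9.45 = 201.45→201, 192 + 9.45 = 201.45→201, 192 + 9.45 = 201.45→201) → #c9c9c9
38%: (192 + 23.94 = 215.94→216, 192 + 23.94 = 215.94→216, 192 + 23.94 = 215.94→216) → #d8d8d8
57%: (192 + 35.91 = 227.91→228, 192 + 35.91 = 227.91→228, 192 + 35.91 = 227.91→228) → #e4e4e4
91%: (192 + 57.33 = 249.33→249, 192 + 57.33 = 249.33→249, 192 + 57.33 = 249.33→249) → #f9f9f9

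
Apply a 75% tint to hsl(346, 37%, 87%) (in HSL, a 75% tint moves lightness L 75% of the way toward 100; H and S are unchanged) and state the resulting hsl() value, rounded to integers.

L moves 75% from 87 toward 100: 87 + 9.75 = 96.75 → 97.
H and S are unchanged.

hsl(346, 37%, 97%)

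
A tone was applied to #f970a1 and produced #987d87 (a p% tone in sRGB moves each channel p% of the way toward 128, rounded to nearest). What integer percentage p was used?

80%

#f970a1 is rgb(249, 112, 161); #987d87 is rgb(152, 125, 135).
On the R channel (widest range): 152 ≈ 249 + (p/100)(128 − 249), so p ≈ 100×(152 − 249)/(128 − 249) = -9700/-121 = 80.17.
p = 80 reproduces all three channels after rounding.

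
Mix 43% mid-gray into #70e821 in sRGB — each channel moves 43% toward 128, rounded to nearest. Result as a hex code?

#77bb4a

#70e821 is rgb(112, 232, 33).
Per channel, c → c + 0.43(128 − c):
  R: 112 + 6.88 = 118.88 → 119
  G: 232 + 0.43×(128−232) = 232 − 44.72 = 187.28 → 187
  B: 33 + 0.43×(128−33) = 33 + 40.85 = 73.85 → 74
rgb(119, 187, 74) = #77bb4a.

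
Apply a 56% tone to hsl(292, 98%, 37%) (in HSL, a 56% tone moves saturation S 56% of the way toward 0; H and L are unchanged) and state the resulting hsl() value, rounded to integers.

hsl(292, 43%, 37%)

S moves 56% from 98 toward 0: 98 − 54.88 = 43.12 → 43.
H and L are unchanged.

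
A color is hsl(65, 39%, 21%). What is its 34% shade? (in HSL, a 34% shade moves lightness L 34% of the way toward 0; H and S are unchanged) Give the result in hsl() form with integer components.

hsl(65, 39%, 14%)

L moves 34% from 21 toward 0: 21 − 7.14 = 13.86 → 14.
H and S are unchanged.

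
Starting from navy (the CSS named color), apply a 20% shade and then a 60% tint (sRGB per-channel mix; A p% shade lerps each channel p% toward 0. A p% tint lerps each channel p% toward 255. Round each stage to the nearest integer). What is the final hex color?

CSS navy is rgb(0, 0, 128).
Lerp each channel 20% toward 0:
  R: 0 + 0 = 0 → 0
  G: 0 + 0.2×(0−0) = 0 + 0 = 0 → 0
  B: 128 + 0.2×(0−128) = 128 − 25.6 = 102.4 → 102
After the shade: rgb(0, 0, 102) = #000066.
Per channel, c → c + 0.6(255 − c):
  R: 0 + 0.6×(255−0) = 0 + 153 = 153 → 153
  G: 0 + 0.6×(255−0) = 0 + 153 = 153 → 153
  B: 102 + 0.6×(255−102) = 102 + 91.8 = 193.8 → 194
rgb(153, 153, 194) = #9999C2.

#9999C2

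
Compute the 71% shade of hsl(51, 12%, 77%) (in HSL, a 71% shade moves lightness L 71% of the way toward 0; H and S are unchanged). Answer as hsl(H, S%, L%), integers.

L moves 71% from 77 toward 0: 77 − 54.67 = 22.33 → 22.
H and S are unchanged.

hsl(51, 12%, 22%)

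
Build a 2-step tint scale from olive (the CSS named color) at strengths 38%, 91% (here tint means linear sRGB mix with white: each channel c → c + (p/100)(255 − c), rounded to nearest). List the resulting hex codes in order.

#b0b061, #f4f4e8

CSS olive is rgb(128, 128, 0).
38%: (128 + 48.26 = 176.26→176, 128 + 48.26 = 176.26→176, 0 + 96.9 = 96.9→97) → #b0b061
91%: (128 + 115.57 = 243.57→244, 128 + 115.57 = 243.57→244, 0 + 232.05 = 232.05→232) → #f4f4e8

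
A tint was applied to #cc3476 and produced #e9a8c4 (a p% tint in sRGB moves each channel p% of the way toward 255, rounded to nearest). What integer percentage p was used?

#cc3476 is rgb(204, 52, 118); #e9a8c4 is rgb(233, 168, 196).
On the G channel (widest range): 168 ≈ 52 + (p/100)(255 − 52), so p ≈ 100×(168 − 52)/(255 − 52) = 11600/203 = 57.14.
p = 57 reproduces all three channels after rounding.

57%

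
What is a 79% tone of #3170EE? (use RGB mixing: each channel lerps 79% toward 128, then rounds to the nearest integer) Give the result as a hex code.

#3170EE is rgb(49, 112, 238).
Lerp each channel 79% toward 128:
  R: 49 + 0.79×(128−49) = 49 + 62.41 = 111.41 → 111
  G: 112 + 0.79×(128−112) = 112 + 12.64 = 124.64 → 125
  B: 238 − 86.9 = 151.1 → 151
rgb(111, 125, 151) = #6F7D97.

#6F7D97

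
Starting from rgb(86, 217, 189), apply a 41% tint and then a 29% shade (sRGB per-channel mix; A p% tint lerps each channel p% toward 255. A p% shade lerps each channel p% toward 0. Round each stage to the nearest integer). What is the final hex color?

Per channel, c → c + 0.41(255 − c):
  R: 86 + 0.41×(255−86) = 86 + 69.29 = 155.29 → 155
  G: 217 + 0.41×(255−217) = 217 + 15.58 = 232.58 → 233
  B: 189 + 0.41×(255−189) = 189 + 27.06 = 216.06 → 216
After the tint: rgb(155, 233, 216) = #9be9d8.
A 29% shade moves each channel 29% toward 0:
  R: 155 + 0.29×(0−155) = 155 − 44.95 = 110.05 → 110
  G: 233 − 67.57 = 165.43 → 165
  B: 216 + 0.29×(0−216) = 216 − 62.64 = 153.36 → 153
rgb(110, 165, 153) = #6ea599.

#6ea599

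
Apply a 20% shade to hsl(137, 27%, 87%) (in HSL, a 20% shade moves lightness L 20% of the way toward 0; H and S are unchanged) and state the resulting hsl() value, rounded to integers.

hsl(137, 27%, 70%)

L moves 20% from 87 toward 0: 87 − 17.4 = 69.6 → 70.
H and S are unchanged.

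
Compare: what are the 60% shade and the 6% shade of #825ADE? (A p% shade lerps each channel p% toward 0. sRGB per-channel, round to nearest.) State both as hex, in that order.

#342459, #7A55D1

#825ADE is rgb(130, 90, 222).
60% shade:
  R: 130 + 0.6×(0−130) = 130 − 78 = 52 → 52
  G: 90 − 54 = 36 → 36
  B: 222 + 0.6×(0−222) = 222 − 133.2 = 88.8 → 89
  → #342459
6% shade:
  R: 130 − 7.8 = 122.2 → 122
  G: 90 + 0.06×(0−90) = 90 − 5.4 = 84.6 → 85
  B: 222 + 0.06×(0−222) = 222 − 13.32 = 208.68 → 209
  → #7A55D1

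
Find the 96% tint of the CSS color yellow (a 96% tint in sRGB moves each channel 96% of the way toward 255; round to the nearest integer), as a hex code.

CSS yellow is rgb(255, 255, 0).
Per channel, c → c + 0.96(255 − c):
  R: 255 + 0 = 255 → 255
  G: 255 + 0 = 255 → 255
  B: 0 + 244.8 = 244.8 → 245
rgb(255, 255, 245) = #fffff5.

#fffff5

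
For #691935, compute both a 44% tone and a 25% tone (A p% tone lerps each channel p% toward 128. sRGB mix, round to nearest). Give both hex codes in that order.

#734656, #6F3348

#691935 is rgb(105, 25, 53).
44% tone:
  R: 105 + 0.44×(128−105) = 105 + 10.12 = 115.12 → 115
  G: 25 + 0.44×(128−25) = 25 + 45.32 = 70.32 → 70
  B: 53 + 33 = 86 → 86
  → #734656
25% tone:
  R: 105 + 0.25×(128−105) = 105 + 5.75 = 110.75 → 111
  G: 25 + 25.75 = 50.75 → 51
  B: 53 + 0.25×(128−53) = 53 + 18.75 = 71.75 → 72
  → #6F3348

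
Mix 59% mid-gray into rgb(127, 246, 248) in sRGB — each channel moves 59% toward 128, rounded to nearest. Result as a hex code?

Lerp each channel 59% toward 128:
  R: 127 + 0.59 = 127.59 → 128
  G: 246 + 0.59×(128−246) = 246 − 69.62 = 176.38 → 176
  B: 248 − 70.8 = 177.2 → 177
rgb(128, 176, 177) = #80B0B1.

#80B0B1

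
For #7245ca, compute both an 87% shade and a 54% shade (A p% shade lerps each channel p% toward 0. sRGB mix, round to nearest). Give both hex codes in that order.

#0f091a, #34205d

#7245ca is rgb(114, 69, 202).
87% shade:
  R: 114 + 0.87×(0−114) = 114 − 99.18 = 14.82 → 15
  G: 69 − 60.03 = 8.97 → 9
  B: 202 + 0.87×(0−202) = 202 − 175.74 = 26.26 → 26
  → #0f091a
54% shade:
  R: 114 + 0.54×(0−114) = 114 − 61.56 = 52.44 → 52
  G: 69 − 37.26 = 31.74 → 32
  B: 202 + 0.54×(0−202) = 202 − 109.08 = 92.92 → 93
  → #34205d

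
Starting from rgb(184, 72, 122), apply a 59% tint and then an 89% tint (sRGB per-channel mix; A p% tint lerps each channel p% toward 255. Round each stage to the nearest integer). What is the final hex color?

#FCF7F9

A 59% tint moves each channel 59% toward 255:
  R: 184 + 0.59×(255−184) = 184 + 41.89 = 225.89 → 226
  G: 72 + 0.59×(255−72) = 72 + 107.97 = 179.97 → 180
  B: 122 + 78.47 = 200.47 → 200
After the tint: rgb(226, 180, 200) = #E2B4C8.
Per channel, c → c + 0.89(255 − c):
  R: 226 + 0.89×(255−226) = 226 + 25.81 = 251.81 → 252
  G: 180 + 0.89×(255−180) = 180 + 66.75 = 246.75 → 247
  B: 200 + 48.95 = 248.95 → 249
rgb(252, 247, 249) = #FCF7F9.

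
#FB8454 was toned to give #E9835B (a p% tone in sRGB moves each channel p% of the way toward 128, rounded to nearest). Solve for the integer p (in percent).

#FB8454 is rgb(251, 132, 84); #E9835B is rgb(233, 131, 91).
On the R channel (widest range): 233 ≈ 251 + (p/100)(128 − 251), so p ≈ 100×(233 − 251)/(128 − 251) = -1800/-123 = 14.63.
p = 15 reproduces all three channels after rounding.

15%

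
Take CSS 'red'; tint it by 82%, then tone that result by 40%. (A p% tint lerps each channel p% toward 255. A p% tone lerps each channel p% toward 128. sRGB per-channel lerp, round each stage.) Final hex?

CSS red is rgb(255, 0, 0).
An 82% tint moves each channel 82% toward 255:
  R: 255 + 0.82×(255−255) = 255 + 0 = 255 → 255
  G: 0 + 209.1 = 209.1 → 209
  B: 0 + 209.1 = 209.1 → 209
After the tint: rgb(255, 209, 209) = #FFD1D1.
Lerp each channel 40% toward 128:
  R: 255 + 0.4×(128−255) = 255 − 50.8 = 204.2 → 204
  G: 209 − 32.4 = 176.6 → 177
  B: 209 − 32.4 = 176.6 → 177
rgb(204, 177, 177) = #CCB1B1.

#CCB1B1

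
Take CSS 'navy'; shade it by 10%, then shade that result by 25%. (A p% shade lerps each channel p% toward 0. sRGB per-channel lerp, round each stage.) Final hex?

CSS navy is rgb(0, 0, 128).
A 10% shade moves each channel 10% toward 0:
  R: 0 + 0 = 0 → 0
  G: 0 + 0 = 0 → 0
  B: 128 − 12.8 = 115.2 → 115
After the shade: rgb(0, 0, 115) = #000073.
A 25% shade moves each channel 25% toward 0:
  R: 0 + 0.25×(0−0) = 0 + 0 = 0 → 0
  G: 0 + 0.25×(0−0) = 0 + 0 = 0 → 0
  B: 115 − 28.75 = 86.25 → 86
rgb(0, 0, 86) = #000056.

#000056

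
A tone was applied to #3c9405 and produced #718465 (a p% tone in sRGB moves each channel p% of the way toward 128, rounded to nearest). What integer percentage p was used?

#3c9405 is rgb(60, 148, 5); #718465 is rgb(113, 132, 101).
On the B channel (widest range): 101 ≈ 5 + (p/100)(128 − 5), so p ≈ 100×(101 − 5)/(128 − 5) = 9600/123 = 78.05.
p = 78 reproduces all three channels after rounding.

78%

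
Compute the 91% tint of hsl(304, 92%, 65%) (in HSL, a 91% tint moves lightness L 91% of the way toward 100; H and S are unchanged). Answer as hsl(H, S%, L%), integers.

L moves 91% from 65 toward 100: 65 + 31.85 = 96.85 → 97.
H and S are unchanged.

hsl(304, 92%, 97%)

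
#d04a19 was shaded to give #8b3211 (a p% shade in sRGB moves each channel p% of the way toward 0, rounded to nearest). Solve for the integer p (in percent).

33%

#d04a19 is rgb(208, 74, 25); #8b3211 is rgb(139, 50, 17).
On the R channel (widest range): 139 ≈ 208 + (p/100)(0 − 208), so p ≈ 100×(139 − 208)/(0 − 208) = -6900/-208 = 33.17.
p = 33 reproduces all three channels after rounding.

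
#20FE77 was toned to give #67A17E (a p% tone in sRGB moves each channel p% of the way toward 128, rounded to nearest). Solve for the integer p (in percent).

#20FE77 is rgb(32, 254, 119); #67A17E is rgb(103, 161, 126).
On the G channel (widest range): 161 ≈ 254 + (p/100)(128 − 254), so p ≈ 100×(161 − 254)/(128 − 254) = -9300/-126 = 73.81.
p = 74 reproduces all three channels after rounding.

74%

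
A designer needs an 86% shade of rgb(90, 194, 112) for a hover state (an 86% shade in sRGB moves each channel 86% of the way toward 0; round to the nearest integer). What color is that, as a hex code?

Per channel, c → c + 0.86(0 − c):
  R: 90 + 0.86×(0−90) = 90 − 77.4 = 12.6 → 13
  G: 194 − 166.84 = 27.16 → 27
  B: 112 + 0.86×(0−112) = 112 − 96.32 = 15.68 → 16
rgb(13, 27, 16) = #0D1B10.

#0D1B10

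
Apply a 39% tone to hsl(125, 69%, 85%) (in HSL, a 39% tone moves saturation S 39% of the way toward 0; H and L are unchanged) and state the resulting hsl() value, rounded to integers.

hsl(125, 42%, 85%)

S moves 39% from 69 toward 0: 69 − 26.91 = 42.09 → 42.
H and L are unchanged.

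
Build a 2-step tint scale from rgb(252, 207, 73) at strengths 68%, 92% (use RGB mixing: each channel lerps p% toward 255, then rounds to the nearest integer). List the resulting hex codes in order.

68%: (252 + 2.04 = 254.04→254, 207 + 32.64 = 239.64→240, 73 + 123.76 = 196.76→197) → #FEF0C5
92%: (252 + 2.76 = 254.76→255, 207 + 44.16 = 251.16→251, 73 + 167.44 = 240.44→240) → #FFFBF0

#FEF0C5, #FFFBF0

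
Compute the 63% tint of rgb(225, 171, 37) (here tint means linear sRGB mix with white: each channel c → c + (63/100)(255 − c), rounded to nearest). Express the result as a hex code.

#f4e0ae

Lerp each channel 63% toward 255:
  R: 225 + 0.63×(255−225) = 225 + 18.9 = 243.9 → 244
  G: 171 + 0.63×(255−171) = 171 + 52.92 = 223.92 → 224
  B: 37 + 0.63×(255−37) = 37 + 137.34 = 174.34 → 174
rgb(244, 224, 174) = #f4e0ae.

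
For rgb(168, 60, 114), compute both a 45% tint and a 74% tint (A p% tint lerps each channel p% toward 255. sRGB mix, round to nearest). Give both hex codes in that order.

45% tint:
  R: 168 + 0.45×(255−168) = 168 + 39.15 = 207.15 → 207
  G: 60 + 0.45×(255−60) = 60 + 87.75 = 147.75 → 148
  B: 114 + 0.45×(255−114) = 114 + 63.45 = 177.45 → 177
  → #CF94B1
74% tint:
  R: 168 + 64.38 = 232.38 → 232
  G: 60 + 144.3 = 204.3 → 204
  B: 114 + 104.34 = 218.34 → 218
  → #E8CCDA

#CF94B1, #E8CCDA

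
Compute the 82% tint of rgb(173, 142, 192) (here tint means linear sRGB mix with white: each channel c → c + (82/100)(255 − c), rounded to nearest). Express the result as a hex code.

Lerp each channel 82% toward 255:
  R: 173 + 0.82×(255−173) = 173 + 67.24 = 240.24 → 240
  G: 142 + 92.66 = 234.66 → 235
  B: 192 + 51.66 = 243.66 → 244
rgb(240, 235, 244) = #F0EBF4.

#F0EBF4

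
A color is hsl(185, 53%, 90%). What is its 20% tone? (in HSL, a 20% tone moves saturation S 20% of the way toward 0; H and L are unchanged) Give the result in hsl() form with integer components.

S moves 20% from 53 toward 0: 53 − 10.6 = 42.4 → 42.
H and L are unchanged.

hsl(185, 42%, 90%)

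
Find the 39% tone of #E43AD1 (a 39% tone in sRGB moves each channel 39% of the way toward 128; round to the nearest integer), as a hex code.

#E43AD1 is rgb(228, 58, 209).
Lerp each channel 39% toward 128:
  R: 228 − 39 = 189 → 189
  G: 58 + 27.3 = 85.3 → 85
  B: 209 + 0.39×(128−209) = 209 − 31.59 = 177.41 → 177
rgb(189, 85, 177) = #BD55B1.

#BD55B1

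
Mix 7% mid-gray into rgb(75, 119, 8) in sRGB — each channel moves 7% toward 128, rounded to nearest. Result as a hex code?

#4F7810

Lerp each channel 7% toward 128:
  R: 75 + 3.71 = 78.71 → 79
  G: 119 + 0.63 = 119.63 → 120
  B: 8 + 0.07×(128−8) = 8 + 8.4 = 16.4 → 16
rgb(79, 120, 16) = #4F7810.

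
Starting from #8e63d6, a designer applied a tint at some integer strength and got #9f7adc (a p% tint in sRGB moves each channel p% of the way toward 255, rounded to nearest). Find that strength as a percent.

15%

#8e63d6 is rgb(142, 99, 214); #9f7adc is rgb(159, 122, 220).
On the G channel (widest range): 122 ≈ 99 + (p/100)(255 − 99), so p ≈ 100×(122 − 99)/(255 − 99) = 2300/156 = 14.74.
p = 15 reproduces all three channels after rounding.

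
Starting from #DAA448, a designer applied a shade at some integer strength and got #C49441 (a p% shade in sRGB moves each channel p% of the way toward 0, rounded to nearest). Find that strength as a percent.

10%

#DAA448 is rgb(218, 164, 72); #C49441 is rgb(196, 148, 65).
On the R channel (widest range): 196 ≈ 218 + (p/100)(0 − 218), so p ≈ 100×(196 − 218)/(0 − 218) = -2200/-218 = 10.09.
p = 10 reproduces all three channels after rounding.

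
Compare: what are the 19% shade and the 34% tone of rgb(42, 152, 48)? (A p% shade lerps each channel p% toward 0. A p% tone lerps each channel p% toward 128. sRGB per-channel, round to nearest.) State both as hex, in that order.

19% shade:
  R: 42 + 0.19×(0−42) = 42 − 7.98 = 34.02 → 34
  G: 152 + 0.19×(0−152) = 152 − 28.88 = 123.12 → 123
  B: 48 + 0.19×(0−48) = 48 − 9.12 = 38.88 → 39
  → #227b27
34% tone:
  R: 42 + 29.24 = 71.24 → 71
  G: 152 + 0.34×(128−152) = 152 − 8.16 = 143.84 → 144
  B: 48 + 0.34×(128−48) = 48 + 27.2 = 75.2 → 75
  → #47904b

#227b27, #47904b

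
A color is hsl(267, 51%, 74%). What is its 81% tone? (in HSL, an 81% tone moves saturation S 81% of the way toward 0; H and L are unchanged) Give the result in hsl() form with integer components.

S moves 81% from 51 toward 0: 51 − 41.31 = 9.69 → 10.
H and L are unchanged.

hsl(267, 10%, 74%)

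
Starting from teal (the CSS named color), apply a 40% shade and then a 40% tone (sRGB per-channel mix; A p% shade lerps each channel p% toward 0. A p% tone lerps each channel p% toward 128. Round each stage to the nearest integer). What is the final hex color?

#336161

CSS teal is rgb(0, 128, 128).
Lerp each channel 40% toward 0:
  R: 0 + 0.4×(0−0) = 0 + 0 = 0 → 0
  G: 128 + 0.4×(0−128) = 128 − 51.2 = 76.8 → 77
  B: 128 + 0.4×(0−128) = 128 − 51.2 = 76.8 → 77
After the shade: rgb(0, 77, 77) = #004D4D.
A 40% tone moves each channel 40% toward 128:
  R: 0 + 51.2 = 51.2 → 51
  G: 77 + 0.4×(128−77) = 77 + 20.4 = 97.4 → 97
  B: 77 + 0.4×(128−77) = 77 + 20.4 = 97.4 → 97
rgb(51, 97, 97) = #336161.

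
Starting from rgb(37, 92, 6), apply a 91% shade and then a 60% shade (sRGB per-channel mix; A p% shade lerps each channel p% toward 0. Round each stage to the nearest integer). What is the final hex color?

Per channel, c → c + 0.91(0 − c):
  R: 37 + 0.91×(0−37) = 37 − 33.67 = 3.33 → 3
  G: 92 + 0.91×(0−92) = 92 − 83.72 = 8.28 → 8
  B: 6 + 0.91×(0−6) = 6 − 5.46 = 0.54 → 1
After the shade: rgb(3, 8, 1) = #030801.
Per channel, c → c + 0.6(0 − c):
  R: 3 + 0.6×(0−3) = 3 − 1.8 = 1.2 → 1
  G: 8 − 4.8 = 3.2 → 3
  B: 1 − 0.6 = 0.4 → 0
rgb(1, 3, 0) = #010300.

#010300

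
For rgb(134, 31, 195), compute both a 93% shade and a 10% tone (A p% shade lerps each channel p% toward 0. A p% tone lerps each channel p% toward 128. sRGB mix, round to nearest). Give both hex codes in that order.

#09020e, #8529bc

93% shade:
  R: 134 − 124.62 = 9.38 → 9
  G: 31 − 28.83 = 2.17 → 2
  B: 195 − 181.35 = 13.65 → 14
  → #09020e
10% tone:
  R: 134 + 0.1×(128−134) = 134 − 0.6 = 133.4 → 133
  G: 31 + 0.1×(128−31) = 31 + 9.7 = 40.7 → 41
  B: 195 + 0.1×(128−195) = 195 − 6.7 = 188.3 → 188
  → #8529bc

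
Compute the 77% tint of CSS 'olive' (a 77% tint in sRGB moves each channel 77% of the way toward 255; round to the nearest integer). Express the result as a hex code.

#E2E2C4

CSS olive is rgb(128, 128, 0).
A 77% tint moves each channel 77% toward 255:
  R: 128 + 97.79 = 225.79 → 226
  G: 128 + 0.77×(255−128) = 128 + 97.79 = 225.79 → 226
  B: 0 + 196.35 = 196.35 → 196
rgb(226, 226, 196) = #E2E2C4.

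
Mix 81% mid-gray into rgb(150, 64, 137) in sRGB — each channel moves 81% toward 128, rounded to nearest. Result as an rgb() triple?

rgb(132, 116, 130)

An 81% tone moves each channel 81% toward 128:
  R: 150 + 0.81×(128−150) = 150 − 17.82 = 132.18 → 132
  G: 64 + 51.84 = 115.84 → 116
  B: 137 − 7.29 = 129.71 → 130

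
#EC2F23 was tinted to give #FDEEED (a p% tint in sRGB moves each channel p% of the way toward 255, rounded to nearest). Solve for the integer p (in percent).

#EC2F23 is rgb(236, 47, 35); #FDEEED is rgb(253, 238, 237).
On the B channel (widest range): 237 ≈ 35 + (p/100)(255 − 35), so p ≈ 100×(237 − 35)/(255 − 35) = 20200/220 = 91.82.
p = 92 reproduces all three channels after rounding.

92%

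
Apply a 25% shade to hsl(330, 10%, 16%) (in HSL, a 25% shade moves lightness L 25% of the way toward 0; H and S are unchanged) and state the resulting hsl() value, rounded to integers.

hsl(330, 10%, 12%)

L moves 25% from 16 toward 0: 16 − 4 = 12 → 12.
H and S are unchanged.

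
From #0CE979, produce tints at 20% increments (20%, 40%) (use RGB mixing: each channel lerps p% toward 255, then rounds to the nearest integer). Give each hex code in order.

#0CE979 is rgb(12, 233, 121).
20%: (12 + 48.6 = 60.6→61, 233 + 4.4 = 237.4→237, 121 + 26.8 = 147.8→148) → #3DED94
40%: (12 + 97.2 = 109.2→109, 233 + 8.8 = 241.8→242, 121 + 53.6 = 174.6→175) → #6DF2AF

#3DED94, #6DF2AF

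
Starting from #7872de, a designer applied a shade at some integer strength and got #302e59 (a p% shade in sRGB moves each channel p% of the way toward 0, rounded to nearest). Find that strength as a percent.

#7872de is rgb(120, 114, 222); #302e59 is rgb(48, 46, 89).
On the B channel (widest range): 89 ≈ 222 + (p/100)(0 − 222), so p ≈ 100×(89 − 222)/(0 − 222) = -13300/-222 = 59.91.
p = 60 reproduces all three channels after rounding.

60%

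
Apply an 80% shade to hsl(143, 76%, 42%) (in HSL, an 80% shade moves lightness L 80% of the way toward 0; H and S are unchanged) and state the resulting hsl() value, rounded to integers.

hsl(143, 76%, 8%)

L moves 80% from 42 toward 0: 42 − 33.6 = 8.4 → 8.
H and S are unchanged.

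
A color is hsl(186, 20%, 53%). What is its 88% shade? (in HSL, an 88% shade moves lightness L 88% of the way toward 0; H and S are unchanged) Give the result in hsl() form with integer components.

L moves 88% from 53 toward 0: 53 − 46.64 = 6.36 → 6.
H and S are unchanged.

hsl(186, 20%, 6%)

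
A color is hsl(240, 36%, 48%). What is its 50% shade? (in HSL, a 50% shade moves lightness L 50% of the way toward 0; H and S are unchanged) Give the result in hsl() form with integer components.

L moves 50% from 48 toward 0: 48 − 24 = 24 → 24.
H and S are unchanged.

hsl(240, 36%, 24%)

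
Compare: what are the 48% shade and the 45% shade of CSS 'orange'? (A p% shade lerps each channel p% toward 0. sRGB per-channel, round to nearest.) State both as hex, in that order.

#855600, #8C5B00

CSS orange is rgb(255, 165, 0).
48% shade:
  R: 255 + 0.48×(0−255) = 255 − 122.4 = 132.6 → 133
  G: 165 − 79.2 = 85.8 → 86
  B: 0 + 0 = 0 → 0
  → #855600
45% shade:
  R: 255 − 114.75 = 140.25 → 140
  G: 165 − 74.25 = 90.75 → 91
  B: 0 + 0 = 0 → 0
  → #8C5B00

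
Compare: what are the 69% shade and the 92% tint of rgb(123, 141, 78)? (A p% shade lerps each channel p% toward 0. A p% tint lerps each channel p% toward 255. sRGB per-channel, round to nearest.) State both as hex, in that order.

69% shade:
  R: 123 − 84.87 = 38.13 → 38
  G: 141 − 97.29 = 43.71 → 44
  B: 78 + 0.69×(0−78) = 78 − 53.82 = 24.18 → 24
  → #262C18
92% tint:
  R: 123 + 0.92×(255−123) = 123 + 121.44 = 244.44 → 244
  G: 141 + 0.92×(255−141) = 141 + 104.88 = 245.88 → 246
  B: 78 + 0.92×(255−78) = 78 + 162.84 = 240.84 → 241
  → #F4F6F1

#262C18, #F4F6F1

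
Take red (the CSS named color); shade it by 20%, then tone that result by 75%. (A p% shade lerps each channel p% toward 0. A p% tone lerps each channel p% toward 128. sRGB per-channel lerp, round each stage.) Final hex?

#936060

CSS red is rgb(255, 0, 0).
Lerp each channel 20% toward 0:
  R: 255 − 51 = 204 → 204
  G: 0 + 0.2×(0−0) = 0 + 0 = 0 → 0
  B: 0 + 0.2×(0−0) = 0 + 0 = 0 → 0
After the shade: rgb(204, 0, 0) = #CC0000.
Lerp each channel 75% toward 128:
  R: 204 − 57 = 147 → 147
  G: 0 + 0.75×(128−0) = 0 + 96 = 96 → 96
  B: 0 + 96 = 96 → 96
rgb(147, 96, 96) = #936060.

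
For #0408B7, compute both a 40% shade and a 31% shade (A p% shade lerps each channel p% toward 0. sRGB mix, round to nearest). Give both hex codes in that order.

#02056E, #03067E

#0408B7 is rgb(4, 8, 183).
40% shade:
  R: 4 + 0.4×(0−4) = 4 − 1.6 = 2.4 → 2
  G: 8 + 0.4×(0−8) = 8 − 3.2 = 4.8 → 5
  B: 183 − 73.2 = 109.8 → 110
  → #02056E
31% shade:
  R: 4 − 1.24 = 2.76 → 3
  G: 8 + 0.31×(0−8) = 8 − 2.48 = 5.52 → 6
  B: 183 + 0.31×(0−183) = 183 − 56.73 = 126.27 → 126
  → #03067E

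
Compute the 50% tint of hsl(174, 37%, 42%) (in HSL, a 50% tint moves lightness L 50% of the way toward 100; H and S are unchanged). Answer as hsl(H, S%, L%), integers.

L moves 50% from 42 toward 100: 42 + 29 = 71 → 71.
H and S are unchanged.

hsl(174, 37%, 71%)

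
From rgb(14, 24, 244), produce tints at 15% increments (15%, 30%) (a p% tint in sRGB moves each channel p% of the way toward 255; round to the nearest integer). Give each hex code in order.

#323bf6, #565df7

15%: (14 + 36.15 = 50.15→50, 24 + 34.65 = 58.65→59, 244 + 1.65 = 245.65→246) → #323bf6
30%: (14 + 72.3 = 86.3→86, 24 + 69.3 = 93.3→93, 244 + 3.3 = 247.3→247) → #565df7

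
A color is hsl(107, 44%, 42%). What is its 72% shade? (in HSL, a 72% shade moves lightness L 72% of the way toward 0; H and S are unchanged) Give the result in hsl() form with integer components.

L moves 72% from 42 toward 0: 42 − 30.24 = 11.76 → 12.
H and S are unchanged.

hsl(107, 44%, 12%)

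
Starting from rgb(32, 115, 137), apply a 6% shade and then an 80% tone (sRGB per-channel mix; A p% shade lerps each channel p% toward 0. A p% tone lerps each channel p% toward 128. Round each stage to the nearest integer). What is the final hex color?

#6C7C80

Lerp each channel 6% toward 0:
  R: 32 − 1.92 = 30.08 → 30
  G: 115 − 6.9 = 108.1 → 108
  B: 137 + 0.06×(0−137) = 137 − 8.22 = 128.78 → 129
After the shade: rgb(30, 108, 129) = #1E6C81.
Per channel, c → c + 0.8(128 − c):
  R: 30 + 0.8×(128−30) = 30 + 78.4 = 108.4 → 108
  G: 108 + 16 = 124 → 124
  B: 129 − 0.8 = 128.2 → 128
rgb(108, 124, 128) = #6C7C80.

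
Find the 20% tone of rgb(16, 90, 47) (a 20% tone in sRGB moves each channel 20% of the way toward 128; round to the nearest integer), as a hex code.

Lerp each channel 20% toward 128:
  R: 16 + 0.2×(128−16) = 16 + 22.4 = 38.4 → 38
  G: 90 + 0.2×(128−90) = 90 + 7.6 = 97.6 → 98
  B: 47 + 16.2 = 63.2 → 63
rgb(38, 98, 63) = #26623f.

#26623f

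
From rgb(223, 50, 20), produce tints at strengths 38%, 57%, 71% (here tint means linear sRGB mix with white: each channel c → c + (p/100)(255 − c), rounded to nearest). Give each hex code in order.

#EB806D, #F1A79A, #F6C4BB

38%: (223 + 12.16 = 235.16→235, 50 + 77.9 = 127.9→128, 20 + 89.3 = 109.3→109) → #EB806D
57%: (223 + 18.24 = 241.24→241, 50 + 116.85 = 166.85→167, 20 + 133.95 = 153.95→154) → #F1A79A
71%: (223 + 22.72 = 245.72→246, 50 + 145.55 = 195.55→196, 20 + 166.85 = 186.85→187) → #F6C4BB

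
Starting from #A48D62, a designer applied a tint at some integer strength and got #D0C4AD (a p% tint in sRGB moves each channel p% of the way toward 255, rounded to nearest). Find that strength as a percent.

#A48D62 is rgb(164, 141, 98); #D0C4AD is rgb(208, 196, 173).
On the B channel (widest range): 173 ≈ 98 + (p/100)(255 − 98), so p ≈ 100×(173 − 98)/(255 − 98) = 7500/157 = 47.77.
p = 48 reproduces all three channels after rounding.

48%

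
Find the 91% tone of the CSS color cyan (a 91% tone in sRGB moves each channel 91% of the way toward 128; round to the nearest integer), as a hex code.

CSS cyan is rgb(0, 255, 255).
Lerp each channel 91% toward 128:
  R: 0 + 0.91×(128−0) = 0 + 116.48 = 116.48 → 116
  G: 255 − 115.57 = 139.43 → 139
  B: 255 + 0.91×(128−255) = 255 − 115.57 = 139.43 → 139
rgb(116, 139, 139) = #748B8B.

#748B8B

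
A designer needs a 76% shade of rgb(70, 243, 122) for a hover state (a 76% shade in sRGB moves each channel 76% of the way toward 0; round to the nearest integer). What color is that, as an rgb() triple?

rgb(17, 58, 29)

Lerp each channel 76% toward 0:
  R: 70 − 53.2 = 16.8 → 17
  G: 243 + 0.76×(0−243) = 243 − 184.68 = 58.32 → 58
  B: 122 − 92.72 = 29.28 → 29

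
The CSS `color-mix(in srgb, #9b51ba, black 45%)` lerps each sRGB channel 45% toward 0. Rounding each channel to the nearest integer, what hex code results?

#552d66

#9b51ba is rgb(155, 81, 186).
A 45% shade moves each channel 45% toward 0:
  R: 155 + 0.45×(0−155) = 155 − 69.75 = 85.25 → 85
  G: 81 + 0.45×(0−81) = 81 − 36.45 = 44.55 → 45
  B: 186 + 0.45×(0−186) = 186 − 83.7 = 102.3 → 102
rgb(85, 45, 102) = #552d66.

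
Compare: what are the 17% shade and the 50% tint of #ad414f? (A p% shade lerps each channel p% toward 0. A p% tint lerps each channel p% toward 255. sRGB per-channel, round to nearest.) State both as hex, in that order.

#903642, #d6a0a7

#ad414f is rgb(173, 65, 79).
17% shade:
  R: 173 − 29.41 = 143.59 → 144
  G: 65 + 0.17×(0−65) = 65 − 11.05 = 53.95 → 54
  B: 79 + 0.17×(0−79) = 79 − 13.43 = 65.57 → 66
  → #903642
50% tint:
  R: 173 + 0.5×(255−173) = 173 + 41 = 214 → 214
  G: 65 + 95 = 160 → 160
  B: 79 + 0.5×(255−79) = 79 + 88 = 167 → 167
  → #d6a0a7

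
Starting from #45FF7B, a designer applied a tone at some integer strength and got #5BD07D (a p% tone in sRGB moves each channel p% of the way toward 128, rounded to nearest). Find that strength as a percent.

#45FF7B is rgb(69, 255, 123); #5BD07D is rgb(91, 208, 125).
On the G channel (widest range): 208 ≈ 255 + (p/100)(128 − 255), so p ≈ 100×(208 − 255)/(128 − 255) = -4700/-127 = 37.01.
p = 37 reproduces all three channels after rounding.

37%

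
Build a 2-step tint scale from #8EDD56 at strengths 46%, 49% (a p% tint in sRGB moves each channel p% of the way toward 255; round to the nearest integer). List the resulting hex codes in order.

#C2EDA4, #C5EEA9

#8EDD56 is rgb(142, 221, 86).
46%: (142 + 51.98 = 193.98→194, 221 + 15.64 = 236.64→237, 86 + 77.74 = 163.74→164) → #C2EDA4
49%: (142 + 55.37 = 197.37→197, 221 + 16.66 = 237.66→238, 86 + 82.81 = 168.81→169) → #C5EEA9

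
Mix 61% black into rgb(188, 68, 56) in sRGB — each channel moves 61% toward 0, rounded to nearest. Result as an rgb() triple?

rgb(73, 27, 22)

Lerp each channel 61% toward 0:
  R: 188 − 114.68 = 73.32 → 73
  G: 68 − 41.48 = 26.52 → 27
  B: 56 + 0.61×(0−56) = 56 − 34.16 = 21.84 → 22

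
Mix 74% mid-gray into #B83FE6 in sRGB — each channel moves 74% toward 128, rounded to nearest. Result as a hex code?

#B83FE6 is rgb(184, 63, 230).
Lerp each channel 74% toward 128:
  R: 184 − 41.44 = 142.56 → 143
  G: 63 + 48.1 = 111.1 → 111
  B: 230 − 75.48 = 154.52 → 155
rgb(143, 111, 155) = #8F6F9B.

#8F6F9B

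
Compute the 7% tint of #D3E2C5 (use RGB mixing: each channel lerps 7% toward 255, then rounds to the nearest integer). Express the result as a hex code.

#D6E4C9

#D3E2C5 is rgb(211, 226, 197).
Per channel, c → c + 0.07(255 − c):
  R: 211 + 3.08 = 214.08 → 214
  G: 226 + 0.07×(255−226) = 226 + 2.03 = 228.03 → 228
  B: 197 + 4.06 = 201.06 → 201
rgb(214, 228, 201) = #D6E4C9.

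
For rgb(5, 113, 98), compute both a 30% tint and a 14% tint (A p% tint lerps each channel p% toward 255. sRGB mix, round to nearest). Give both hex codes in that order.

30% tint:
  R: 5 + 0.3×(255−5) = 5 + 75 = 80 → 80
  G: 113 + 42.6 = 155.6 → 156
  B: 98 + 0.3×(255−98) = 98 + 47.1 = 145.1 → 145
  → #509c91
14% tint:
  R: 5 + 0.14×(255−5) = 5 + 35 = 40 → 40
  G: 113 + 19.88 = 132.88 → 133
  B: 98 + 21.98 = 119.98 → 120
  → #288578

#509c91, #288578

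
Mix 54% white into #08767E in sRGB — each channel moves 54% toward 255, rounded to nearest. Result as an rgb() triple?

#08767E is rgb(8, 118, 126).
Lerp each channel 54% toward 255:
  R: 8 + 0.54×(255−8) = 8 + 133.38 = 141.38 → 141
  G: 118 + 0.54×(255−118) = 118 + 73.98 = 191.98 → 192
  B: 126 + 0.54×(255−126) = 126 + 69.66 = 195.66 → 196

rgb(141, 192, 196)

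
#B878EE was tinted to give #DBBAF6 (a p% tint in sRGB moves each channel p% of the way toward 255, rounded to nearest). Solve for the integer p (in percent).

49%

#B878EE is rgb(184, 120, 238); #DBBAF6 is rgb(219, 186, 246).
On the G channel (widest range): 186 ≈ 120 + (p/100)(255 − 120), so p ≈ 100×(186 − 120)/(255 − 120) = 6600/135 = 48.89.
p = 49 reproduces all three channels after rounding.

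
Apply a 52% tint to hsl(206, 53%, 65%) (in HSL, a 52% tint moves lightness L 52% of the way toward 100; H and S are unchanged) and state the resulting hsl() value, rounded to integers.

hsl(206, 53%, 83%)

L moves 52% from 65 toward 100: 65 + 18.2 = 83.2 → 83.
H and S are unchanged.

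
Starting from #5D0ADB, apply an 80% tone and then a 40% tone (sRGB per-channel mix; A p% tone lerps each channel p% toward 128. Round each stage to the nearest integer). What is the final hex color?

#5D0ADB is rgb(93, 10, 219).
Lerp each channel 80% toward 128:
  R: 93 + 28 = 121 → 121
  G: 10 + 0.8×(128−10) = 10 + 94.4 = 104.4 → 104
  B: 219 − 72.8 = 146.2 → 146
After the tone: rgb(121, 104, 146) = #796892.
Per channel, c → c + 0.4(128 − c):
  R: 121 + 0.4×(128−121) = 121 + 2.8 = 123.8 → 124
  G: 104 + 0.4×(128−104) = 104 + 9.6 = 113.6 → 114
  B: 146 + 0.4×(128−146) = 146 − 7.2 = 138.8 → 139
rgb(124, 114, 139) = #7C728B.

#7C728B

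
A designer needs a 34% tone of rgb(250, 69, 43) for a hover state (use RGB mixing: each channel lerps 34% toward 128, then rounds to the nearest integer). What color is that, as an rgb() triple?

A 34% tone moves each channel 34% toward 128:
  R: 250 + 0.34×(128−250) = 250 − 41.48 = 208.52 → 209
  G: 69 + 20.06 = 89.06 → 89
  B: 43 + 0.34×(128−43) = 43 + 28.9 = 71.9 → 72

rgb(209, 89, 72)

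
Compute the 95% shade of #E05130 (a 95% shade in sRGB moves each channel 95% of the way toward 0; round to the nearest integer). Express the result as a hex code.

#E05130 is rgb(224, 81, 48).
Lerp each channel 95% toward 0:
  R: 224 + 0.95×(0−224) = 224 − 212.8 = 11.2 → 11
  G: 81 + 0.95×(0−81) = 81 − 76.95 = 4.05 → 4
  B: 48 + 0.95×(0−48) = 48 − 45.6 = 2.4 → 2
rgb(11, 4, 2) = #0B0402.

#0B0402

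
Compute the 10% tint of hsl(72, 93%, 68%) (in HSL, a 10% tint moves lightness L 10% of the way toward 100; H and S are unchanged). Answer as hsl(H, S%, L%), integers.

L moves 10% from 68 toward 100: 68 + 3.2 = 71.2 → 71.
H and S are unchanged.

hsl(72, 93%, 71%)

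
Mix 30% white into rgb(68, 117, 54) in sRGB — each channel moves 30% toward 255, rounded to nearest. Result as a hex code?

#7C9E72

A 30% tint moves each channel 30% toward 255:
  R: 68 + 56.1 = 124.1 → 124
  G: 117 + 0.3×(255−117) = 117 + 41.4 = 158.4 → 158
  B: 54 + 0.3×(255−54) = 54 + 60.3 = 114.3 → 114
rgb(124, 158, 114) = #7C9E72.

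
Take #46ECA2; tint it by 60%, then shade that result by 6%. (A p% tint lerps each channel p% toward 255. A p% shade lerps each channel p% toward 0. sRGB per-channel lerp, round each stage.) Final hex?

#46ECA2 is rgb(70, 236, 162).
Per channel, c → c + 0.6(255 − c):
  R: 70 + 0.6×(255−70) = 70 + 111 = 181 → 181
  G: 236 + 0.6×(255−236) = 236 + 11.4 = 247.4 → 247
  B: 162 + 0.6×(255−162) = 162 + 55.8 = 217.8 → 218
After the tint: rgb(181, 247, 218) = #B5F7DA.
Lerp each channel 6% toward 0:
  R: 181 + 0.06×(0−181) = 181 − 10.86 = 170.14 → 170
  G: 247 − 14.82 = 232.18 → 232
  B: 218 + 0.06×(0−218) = 218 − 13.08 = 204.92 → 205
rgb(170, 232, 205) = #AAE8CD.

#AAE8CD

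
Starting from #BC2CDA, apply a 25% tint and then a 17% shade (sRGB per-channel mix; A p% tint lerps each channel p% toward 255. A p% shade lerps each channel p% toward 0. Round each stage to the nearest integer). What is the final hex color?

#AA51BC

#BC2CDA is rgb(188, 44, 218).
Lerp each channel 25% toward 255:
  R: 188 + 0.25×(255−188) = 188 + 16.75 = 204.75 → 205
  G: 44 + 52.75 = 96.75 → 97
  B: 218 + 0.25×(255−218) = 218 + 9.25 = 227.25 → 227
After the tint: rgb(205, 97, 227) = #CD61E3.
A 17% shade moves each channel 17% toward 0:
  R: 205 − 34.85 = 170.15 → 170
  G: 97 + 0.17×(0−97) = 97 − 16.49 = 80.51 → 81
  B: 227 − 38.59 = 188.41 → 188
rgb(170, 81, 188) = #AA51BC.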